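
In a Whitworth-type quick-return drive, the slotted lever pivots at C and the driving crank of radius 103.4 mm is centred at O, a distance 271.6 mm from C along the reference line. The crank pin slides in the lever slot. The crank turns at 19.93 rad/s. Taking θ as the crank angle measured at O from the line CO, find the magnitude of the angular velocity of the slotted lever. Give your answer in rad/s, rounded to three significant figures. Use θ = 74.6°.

ω = 19.93 rad/s
Crank pin A relative to C: A = (d + r cosθ, r sinθ); lever angle φ = atan2(r sinθ, d + r cosθ).
Differentiating tanφ: φ̇ = rω(d cosθ + r)/(d² + r² + 2dr cosθ).
d² + r² + 2dr cosθ = |CA|² = 0.0993736 m²;  d cosθ + r = +0.17553 m.
|ω_lever| = |0.1034·19.93·+0.17553| / 0.0993736 = 3.64 rad/s.

3.64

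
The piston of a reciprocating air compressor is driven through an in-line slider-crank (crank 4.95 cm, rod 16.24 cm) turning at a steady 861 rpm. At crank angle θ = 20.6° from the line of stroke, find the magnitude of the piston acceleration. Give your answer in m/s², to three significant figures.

ω = 2π·861/60 = 90.16 rad/s
x(θ) = r cosθ + √(L² − r² sin²θ); with ω constant, a = ω²·d²x/dθ².
d²x/dθ² = −r cosθ − r²(cos2θ)/√u − r⁴ sin²2θ/(4u^{3/2}),  u = L² − r² sin²θ = 0.0260704 m².
Substituting r = 0.0495 m, L = 0.1624 m, θ = 20.6°: d²x/dθ² = -0.057908 m.
a = ω²·d²x/dθ² = (90.16)²·(-0.057908) = -470.76 m/s²;  |a| = 470.76 m/s².

471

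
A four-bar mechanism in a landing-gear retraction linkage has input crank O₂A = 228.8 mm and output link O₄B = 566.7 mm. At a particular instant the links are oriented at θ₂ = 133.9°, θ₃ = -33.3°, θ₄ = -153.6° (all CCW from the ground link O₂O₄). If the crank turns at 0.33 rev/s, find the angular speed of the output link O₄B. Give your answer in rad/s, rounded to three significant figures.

ω₂ = 2.073 rad/s (from 0.33 rev/s).
Differentiating the loop-closure r₂e^{iθ₂}+r₃e^{iθ₃}=r₁+r₄e^{iθ₄} gives r₂ω₂e^{iθ₂}+r₃ω₃e^{iθ₃}=r₄ω₄e^{iθ₄}.
Eliminating the other unknown: ω₄ = r₂ω₂ sin(θ₂−θ₃) / [r₄ sin(θ₄−θ₃)].
Numerator sine = +0.22155; denominator sine = -0.86340.
Result = 0.2288·2.073·(+0.22155) / (0.5667·(-0.86340)) = -0.21481 rad/s; magnitude 0.21481 rad/s.

0.215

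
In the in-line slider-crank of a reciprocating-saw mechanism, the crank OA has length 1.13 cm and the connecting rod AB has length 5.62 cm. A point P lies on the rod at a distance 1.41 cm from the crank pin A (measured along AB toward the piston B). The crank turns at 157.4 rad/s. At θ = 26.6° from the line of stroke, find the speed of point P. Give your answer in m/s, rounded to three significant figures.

1.45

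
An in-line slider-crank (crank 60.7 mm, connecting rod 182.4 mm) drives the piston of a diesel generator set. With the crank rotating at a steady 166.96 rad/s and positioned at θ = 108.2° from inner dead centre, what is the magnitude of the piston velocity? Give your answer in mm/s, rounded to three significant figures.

8570

ω = 167 rad/s
For an in-line slider-crank, x = r cosθ + √(L² − r² sin²θ), so v = −rω sinθ·[1 + r cosθ/√(L² − r² sin²θ)].
With r = 0.0607 m, L = 0.1824 m, θ = 108.2°: √(L² − r² sin²θ) = 0.17305 m.
v = −0.0607·167·0.94997·[1 + 0.0607·-0.31233/0.17305] = -8.5727 m/s.
|v| = 8.5727 m/s = 8572.7 mm/s.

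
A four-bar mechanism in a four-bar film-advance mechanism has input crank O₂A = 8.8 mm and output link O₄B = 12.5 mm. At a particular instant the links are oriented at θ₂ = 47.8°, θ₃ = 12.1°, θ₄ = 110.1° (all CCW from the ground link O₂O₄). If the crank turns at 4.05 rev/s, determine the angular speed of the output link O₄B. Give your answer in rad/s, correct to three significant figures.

ω₂ = 25.45 rad/s (from 4.05 rev/s).
Differentiating the loop-closure r₂e^{iθ₂}+r₃e^{iθ₃}=r₁+r₄e^{iθ₄} gives r₂ω₂e^{iθ₂}+r₃ω₃e^{iθ₃}=r₄ω₄e^{iθ₄}.
Eliminating the other unknown: ω₄ = r₂ω₂ sin(θ₂−θ₃) / [r₄ sin(θ₄−θ₃)].
Numerator sine = +0.58354; denominator sine = +0.99027.
Result = 0.0088·25.45·(+0.58354) / (0.0125·(+0.99027)) = +10.557 rad/s; magnitude 10.557 rad/s.

10.6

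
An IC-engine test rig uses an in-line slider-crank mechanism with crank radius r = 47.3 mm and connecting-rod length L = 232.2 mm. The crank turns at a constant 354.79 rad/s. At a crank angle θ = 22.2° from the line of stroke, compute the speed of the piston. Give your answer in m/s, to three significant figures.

ω = 354.8 rad/s
For an in-line slider-crank, x = r cosθ + √(L² − r² sin²θ), so v = −rω sinθ·[1 + r cosθ/√(L² − r² sin²θ)].
With r = 0.0473 m, L = 0.2322 m, θ = 22.2°: √(L² − r² sin²θ) = 0.23151 m.
v = −0.0473·354.8·0.37784·[1 + 0.0473·0.92587/0.23151] = -7.5402 m/s.
|v| = 7.5402 m/s.

7.54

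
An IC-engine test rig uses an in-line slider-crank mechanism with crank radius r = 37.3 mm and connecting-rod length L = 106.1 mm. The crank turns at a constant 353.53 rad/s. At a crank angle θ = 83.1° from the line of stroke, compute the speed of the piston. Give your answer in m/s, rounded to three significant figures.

ω = 353.5 rad/s
For an in-line slider-crank, x = r cosθ + √(L² − r² sin²θ), so v = −rω sinθ·[1 + r cosθ/√(L² − r² sin²θ)].
With r = 0.0373 m, L = 0.1061 m, θ = 83.1°: √(L² − r² sin²θ) = 0.099428 m.
v = −0.0373·353.5·0.99276·[1 + 0.0373·0.12014/0.099428] = -13.681 m/s.
|v| = 13.681 m/s.

13.7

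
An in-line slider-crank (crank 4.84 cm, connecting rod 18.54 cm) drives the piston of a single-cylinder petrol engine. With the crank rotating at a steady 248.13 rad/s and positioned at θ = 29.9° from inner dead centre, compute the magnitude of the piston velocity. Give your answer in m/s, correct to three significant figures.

ω = 248.1 rad/s
For an in-line slider-crank, x = r cosθ + √(L² − r² sin²θ), so v = −rω sinθ·[1 + r cosθ/√(L² − r² sin²θ)].
With r = 0.0484 m, L = 0.1854 m, θ = 29.9°: √(L² − r² sin²θ) = 0.18382 m.
v = −0.0484·248.1·0.49849·[1 + 0.0484·0.86690/0.18382] = -7.353 m/s.
|v| = 7.353 m/s.

7.35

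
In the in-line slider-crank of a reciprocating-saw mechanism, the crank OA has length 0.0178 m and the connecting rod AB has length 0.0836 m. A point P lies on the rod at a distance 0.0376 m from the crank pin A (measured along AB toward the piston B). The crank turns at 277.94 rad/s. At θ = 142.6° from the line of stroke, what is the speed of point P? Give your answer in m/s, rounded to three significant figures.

ω = 277.9 rad/s.  Crank-pin speed |V_A| = rω = 4.9473 m/s, perpendicular to OA.
Rod angle: sinφ = −(r/L) sinθ ⇒ φ = -7.430°; ω_rod = −rω cosθ/√(L²−r²sin²θ) = +47.41 rad/s.
V_P = V_A + ω_rod × AP, with AP = 0.0376 m along the rod.
Components: V_Px = −rω sinθ − a·ω_rod·sinφ = -2.7744 m/s;  V_Py = rω cosθ + a·ω_rod·cosφ = -2.1626 m/s.
|V_P| = √(V_Px² + V_Py²) = 3.5176 m/s.

3.52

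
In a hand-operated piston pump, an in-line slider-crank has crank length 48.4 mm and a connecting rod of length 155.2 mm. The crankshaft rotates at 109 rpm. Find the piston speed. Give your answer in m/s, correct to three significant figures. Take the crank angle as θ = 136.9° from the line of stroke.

0.290

ω = 2π·109/60 = 11.41 rad/s
For an in-line slider-crank, x = r cosθ + √(L² − r² sin²θ), so v = −rω sinθ·[1 + r cosθ/√(L² − r² sin²θ)].
With r = 0.0484 m, L = 0.1552 m, θ = 136.9°: √(L² − r² sin²θ) = 0.15164 m.
v = −0.0484·11.41·0.68327·[1 + 0.0484·-0.73016/0.15164] = -0.28951 m/s.
|v| = 0.28951 m/s.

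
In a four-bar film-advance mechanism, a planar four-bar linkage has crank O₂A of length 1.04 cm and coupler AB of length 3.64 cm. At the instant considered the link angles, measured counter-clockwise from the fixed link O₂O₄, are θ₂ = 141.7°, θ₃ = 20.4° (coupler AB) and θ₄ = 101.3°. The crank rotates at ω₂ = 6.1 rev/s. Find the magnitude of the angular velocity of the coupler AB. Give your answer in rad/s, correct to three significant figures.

7.19

ω₂ = 38.33 rad/s (from 6.1 rev/s).
Differentiating the loop-closure r₂e^{iθ₂}+r₃e^{iθ₃}=r₁+r₄e^{iθ₄} gives r₂ω₂e^{iθ₂}+r₃ω₃e^{iθ₃}=r₄ω₄e^{iθ₄}.
Eliminating the other unknown: ω₃ = r₂ω₂ sin(θ₄−θ₂) / [r₃ sin(θ₃−θ₄)].
Numerator sine = -0.64812; denominator sine = -0.98741.
Result = 0.0104·38.33·(-0.64812) / (0.0364·(-0.98741)) = +7.1878 rad/s; magnitude 7.1878 rad/s.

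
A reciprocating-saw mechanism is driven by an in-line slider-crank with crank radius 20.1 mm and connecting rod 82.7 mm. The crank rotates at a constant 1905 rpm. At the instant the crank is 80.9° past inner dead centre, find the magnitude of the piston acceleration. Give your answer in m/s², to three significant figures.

63.4

ω = 2π·1905/60 = 199.5 rad/s
x(θ) = r cosθ + √(L² − r² sin²θ); with ω constant, a = ω²·d²x/dθ².
d²x/dθ² = −r cosθ − r²(cos2θ)/√u − r⁴ sin²2θ/(4u^{3/2}),  u = L² − r² sin²θ = 0.00644539 m².
Substituting r = 0.0201 m, L = 0.0827 m, θ = 80.9°: d²x/dθ² = +0.0015939 m.
a = ω²·d²x/dθ² = (199.5)²·(+0.0015939) = +63.431 m/s²;  |a| = 63.431 m/s².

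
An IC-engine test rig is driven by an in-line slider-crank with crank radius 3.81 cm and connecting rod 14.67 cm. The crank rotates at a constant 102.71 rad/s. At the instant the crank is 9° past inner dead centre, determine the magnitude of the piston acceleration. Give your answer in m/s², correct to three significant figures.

497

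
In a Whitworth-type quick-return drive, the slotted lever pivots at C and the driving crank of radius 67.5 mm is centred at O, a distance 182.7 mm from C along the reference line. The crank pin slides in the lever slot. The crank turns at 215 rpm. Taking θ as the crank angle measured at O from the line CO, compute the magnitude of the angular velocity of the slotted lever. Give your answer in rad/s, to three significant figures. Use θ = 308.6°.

ω = 22.51 rad/s (from 215 rpm).
Crank pin A relative to C: A = (d + r cosθ, r sinθ); lever angle φ = atan2(r sinθ, d + r cosθ).
Differentiating tanφ: φ̇ = rω(d cosθ + r)/(d² + r² + 2dr cosθ).
d² + r² + 2dr cosθ = |CA|² = 0.0533232 m²;  d cosθ + r = +0.18148 m.
|ω_lever| = |0.0675·22.51·+0.18148| / 0.0533232 = 5.1724 rad/s.

5.17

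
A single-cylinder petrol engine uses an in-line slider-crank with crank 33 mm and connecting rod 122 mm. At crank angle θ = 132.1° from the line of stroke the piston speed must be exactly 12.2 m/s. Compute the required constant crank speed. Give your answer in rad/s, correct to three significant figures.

For an in-line slider-crank, |v_piston| = rω|sinθ|·[1 + r cosθ/√(L² − r² sin²θ)].
With r = 0.033 m, L = 0.122 m, θ = 132.1°: the bracketed kinematic factor |dx/dθ| = 0.019953 m.
ω = v/|dx/dθ| = 12.2/0.019953 = 611.45 rad/s.

611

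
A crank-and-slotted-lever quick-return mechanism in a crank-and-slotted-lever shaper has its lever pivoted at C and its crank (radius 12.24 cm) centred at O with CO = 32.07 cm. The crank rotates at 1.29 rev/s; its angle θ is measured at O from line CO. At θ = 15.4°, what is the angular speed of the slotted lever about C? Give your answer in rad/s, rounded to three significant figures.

ω = 8.105 rad/s (from 1.29 rev/s).
Crank pin A relative to C: A = (d + r cosθ, r sinθ); lever angle φ = atan2(r sinθ, d + r cosθ).
Differentiating tanφ: φ̇ = rω(d cosθ + r)/(d² + r² + 2dr cosθ).
d² + r² + 2dr cosθ = |CA|² = 0.193519 m²;  d cosθ + r = +0.43159 m.
|ω_lever| = |0.1224·8.105·+0.43159| / 0.193519 = 2.2126 rad/s.

2.21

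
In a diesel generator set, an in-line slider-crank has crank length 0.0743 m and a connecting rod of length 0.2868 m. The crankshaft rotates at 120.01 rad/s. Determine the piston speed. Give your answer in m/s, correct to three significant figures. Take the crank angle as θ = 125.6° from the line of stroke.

6.13

ω = 120 rad/s
For an in-line slider-crank, x = r cosθ + √(L² − r² sin²θ), so v = −rω sinθ·[1 + r cosθ/√(L² − r² sin²θ)].
With r = 0.0743 m, L = 0.2868 m, θ = 125.6°: √(L² − r² sin²θ) = 0.28036 m.
v = −0.0743·120·0.81310·[1 + 0.0743·-0.58212/0.28036] = -6.1317 m/s.
|v| = 6.1317 m/s.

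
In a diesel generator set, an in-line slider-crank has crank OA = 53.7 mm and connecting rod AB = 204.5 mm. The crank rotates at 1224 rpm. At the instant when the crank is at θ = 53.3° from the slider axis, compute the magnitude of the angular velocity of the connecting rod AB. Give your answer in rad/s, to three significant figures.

ω = 128.2 rad/s (converted from 1224 rpm).
The rod makes angle φ with the slider axis where L sinφ = r sinθ; differentiating, L cosφ·φ̇ = r ω cosθ.
L cosφ = √(L² − r² sin²θ) = 0.19992 m.
|ω_rod| = r ω |cosθ| / √(L² − r² sin²θ) = 0.0537·128.2·0.59763/0.19992 = 20.576 rad/s.

20.6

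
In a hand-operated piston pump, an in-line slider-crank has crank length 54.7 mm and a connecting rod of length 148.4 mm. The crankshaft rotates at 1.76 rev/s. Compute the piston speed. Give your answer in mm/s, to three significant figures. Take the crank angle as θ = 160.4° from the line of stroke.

ω = 2π·1.76 = 11.06 rad/s
For an in-line slider-crank, x = r cosθ + √(L² − r² sin²θ), so v = −rω sinθ·[1 + r cosθ/√(L² − r² sin²θ)].
With r = 0.0547 m, L = 0.1484 m, θ = 160.4°: √(L² − r² sin²θ) = 0.14726 m.
v = −0.0547·11.06·0.33545·[1 + 0.0547·-0.94206/0.14726] = -0.13191 m/s.
|v| = 0.13191 m/s = 131.91 mm/s.

132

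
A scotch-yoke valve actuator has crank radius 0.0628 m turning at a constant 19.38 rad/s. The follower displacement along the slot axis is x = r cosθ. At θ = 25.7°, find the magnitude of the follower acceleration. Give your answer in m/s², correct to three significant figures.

21.3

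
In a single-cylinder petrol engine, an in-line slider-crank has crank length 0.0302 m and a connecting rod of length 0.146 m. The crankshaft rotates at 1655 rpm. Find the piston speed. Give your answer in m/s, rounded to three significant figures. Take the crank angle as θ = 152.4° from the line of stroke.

1.98

ω = 2π·1655/60 = 173.3 rad/s
For an in-line slider-crank, x = r cosθ + √(L² − r² sin²θ), so v = −rω sinθ·[1 + r cosθ/√(L² − r² sin²θ)].
With r = 0.0302 m, L = 0.146 m, θ = 152.4°: √(L² − r² sin²θ) = 0.14533 m.
v = −0.0302·173.3·0.46330·[1 + 0.0302·-0.88620/0.14533] = -1.9783 m/s.
|v| = 1.9783 m/s.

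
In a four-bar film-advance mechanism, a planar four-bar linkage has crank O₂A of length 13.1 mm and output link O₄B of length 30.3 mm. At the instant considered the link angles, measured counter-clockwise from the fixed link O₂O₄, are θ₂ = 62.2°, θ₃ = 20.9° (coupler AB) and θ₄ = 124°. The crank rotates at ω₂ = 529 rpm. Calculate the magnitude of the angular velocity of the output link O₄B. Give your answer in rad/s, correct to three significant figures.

16.2

ω₂ = 55.4 rad/s (from 529 rpm).
Differentiating the loop-closure r₂e^{iθ₂}+r₃e^{iθ₃}=r₁+r₄e^{iθ₄} gives r₂ω₂e^{iθ₂}+r₃ω₃e^{iθ₃}=r₄ω₄e^{iθ₄}.
Eliminating the other unknown: ω₄ = r₂ω₂ sin(θ₂−θ₃) / [r₄ sin(θ₄−θ₃)].
Numerator sine = +0.66000; denominator sine = +0.97398.
Result = 0.0131·55.4·(+0.66000) / (0.0303·(+0.97398)) = +16.23 rad/s; magnitude 16.23 rad/s.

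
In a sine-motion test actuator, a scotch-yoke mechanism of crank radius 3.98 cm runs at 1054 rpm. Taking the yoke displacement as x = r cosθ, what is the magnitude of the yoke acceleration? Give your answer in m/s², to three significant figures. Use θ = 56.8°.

ω = 110.4 rad/s (from 1054 rpm).
x = r cosθ ⇒ ẍ = −rω² cosθ (ω constant).
|a| = rω²|cosθ| = 0.0398·(110.4)²·|cos 56.8°| = 265.49 m/s².

265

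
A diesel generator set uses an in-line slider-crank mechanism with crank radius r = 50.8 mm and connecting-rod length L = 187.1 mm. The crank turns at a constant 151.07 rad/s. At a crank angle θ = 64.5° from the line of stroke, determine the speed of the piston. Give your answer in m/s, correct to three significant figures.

ω = 151.1 rad/s
For an in-line slider-crank, x = r cosθ + √(L² − r² sin²θ), so v = −rω sinθ·[1 + r cosθ/√(L² − r² sin²θ)].
With r = 0.0508 m, L = 0.1871 m, θ = 64.5°: √(L² − r² sin²θ) = 0.18139 m.
v = −0.0508·151.1·0.90259·[1 + 0.0508·0.43051/0.18139] = -7.7619 m/s.
|v| = 7.7619 m/s.

7.76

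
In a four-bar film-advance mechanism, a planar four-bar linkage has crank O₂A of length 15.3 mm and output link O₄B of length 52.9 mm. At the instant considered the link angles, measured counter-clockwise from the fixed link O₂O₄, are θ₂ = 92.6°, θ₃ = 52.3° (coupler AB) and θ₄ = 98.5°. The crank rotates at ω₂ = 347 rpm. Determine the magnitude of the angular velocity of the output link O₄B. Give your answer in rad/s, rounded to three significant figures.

9.42

ω₂ = 36.34 rad/s (from 347 rpm).
Differentiating the loop-closure r₂e^{iθ₂}+r₃e^{iθ₃}=r₁+r₄e^{iθ₄} gives r₂ω₂e^{iθ₂}+r₃ω₃e^{iθ₃}=r₄ω₄e^{iθ₄}.
Eliminating the other unknown: ω₄ = r₂ω₂ sin(θ₂−θ₃) / [r₄ sin(θ₄−θ₃)].
Numerator sine = +0.64679; denominator sine = +0.72176.
Result = 0.0153·36.34·(+0.64679) / (0.0529·(+0.72176)) = +9.4181 rad/s; magnitude 9.4181 rad/s.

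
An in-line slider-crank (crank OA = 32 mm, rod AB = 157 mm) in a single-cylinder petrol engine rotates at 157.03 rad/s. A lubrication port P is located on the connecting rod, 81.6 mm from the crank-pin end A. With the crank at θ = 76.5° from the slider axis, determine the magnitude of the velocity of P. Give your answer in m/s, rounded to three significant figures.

ω = 157 rad/s.  Crank-pin speed |V_A| = rω = 5.025 m/s, perpendicular to OA.
Rod angle: sinφ = −(r/L) sinθ ⇒ φ = -11.431°; ω_rod = −rω cosθ/√(L²−r²sin²θ) = -7.6229 rad/s.
V_P = V_A + ω_rod × AP, with AP = 0.0816 m along the rod.
Components: V_Px = −rω sinθ − a·ω_rod·sinφ = -5.0094 m/s;  V_Py = rω cosθ + a·ω_rod·cosφ = +0.56336 m/s.
|V_P| = √(V_Px² + V_Py²) = 5.041 m/s.

5.04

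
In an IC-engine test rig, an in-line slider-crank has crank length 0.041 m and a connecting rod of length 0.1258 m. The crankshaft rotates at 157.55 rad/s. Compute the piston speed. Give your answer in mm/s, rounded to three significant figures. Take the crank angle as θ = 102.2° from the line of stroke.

ω = 157.6 rad/s
For an in-line slider-crank, x = r cosθ + √(L² − r² sin²θ), so v = −rω sinθ·[1 + r cosθ/√(L² − r² sin²θ)].
With r = 0.041 m, L = 0.1258 m, θ = 102.2°: √(L² − r² sin²θ) = 0.11925 m.
v = −0.041·157.6·0.97742·[1 + 0.041·-0.21132/0.11925] = -5.8549 m/s.
|v| = 5.8549 m/s = 5854.9 mm/s.

5850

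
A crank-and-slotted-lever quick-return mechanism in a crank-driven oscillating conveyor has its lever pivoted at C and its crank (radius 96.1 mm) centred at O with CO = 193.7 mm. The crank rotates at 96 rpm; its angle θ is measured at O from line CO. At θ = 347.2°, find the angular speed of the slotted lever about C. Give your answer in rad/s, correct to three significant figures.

3.31

ω = 10.05 rad/s (from 96 rpm).
Crank pin A relative to C: A = (d + r cosθ, r sinθ); lever angle φ = atan2(r sinθ, d + r cosθ).
Differentiating tanφ: φ̇ = rω(d cosθ + r)/(d² + r² + 2dr cosθ).
d² + r² + 2dr cosθ = |CA|² = 0.0830589 m²;  d cosθ + r = +0.28499 m.
|ω_lever| = |0.0961·10.05·+0.28499| / 0.0830589 = 3.3148 rad/s.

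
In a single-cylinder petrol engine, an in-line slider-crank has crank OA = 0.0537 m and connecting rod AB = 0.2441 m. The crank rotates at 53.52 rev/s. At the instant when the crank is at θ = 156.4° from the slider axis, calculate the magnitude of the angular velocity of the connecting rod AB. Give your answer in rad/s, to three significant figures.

ω = 336.3 rad/s (converted from 53.52 rev/s).
The rod makes angle φ with the slider axis where L sinφ = r sinθ; differentiating, L cosφ·φ̇ = r ω cosθ.
L cosφ = √(L² − r² sin²θ) = 0.24315 m.
|ω_rod| = r ω |cosθ| / √(L² − r² sin²θ) = 0.0537·336.3·0.91636/0.24315 = 68.055 rad/s.

68.1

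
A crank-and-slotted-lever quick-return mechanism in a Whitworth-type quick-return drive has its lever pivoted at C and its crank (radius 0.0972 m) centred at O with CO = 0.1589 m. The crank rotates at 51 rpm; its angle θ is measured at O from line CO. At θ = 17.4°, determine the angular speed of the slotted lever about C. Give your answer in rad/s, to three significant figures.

2.01

ω = 5.341 rad/s (from 51 rpm).
Crank pin A relative to C: A = (d + r cosθ, r sinθ); lever angle φ = atan2(r sinθ, d + r cosθ).
Differentiating tanφ: φ̇ = rω(d cosθ + r)/(d² + r² + 2dr cosθ).
d² + r² + 2dr cosθ = |CA|² = 0.0641737 m²;  d cosθ + r = +0.24883 m.
|ω_lever| = |0.0972·5.341·+0.24883| / 0.0641737 = 2.0128 rad/s.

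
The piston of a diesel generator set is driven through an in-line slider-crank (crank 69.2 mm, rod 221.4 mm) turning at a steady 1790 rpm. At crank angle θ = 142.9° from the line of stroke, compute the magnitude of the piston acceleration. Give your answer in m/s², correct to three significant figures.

ω = 2π·1790/60 = 187.4 rad/s
x(θ) = r cosθ + √(L² − r² sin²θ); with ω constant, a = ω²·d²x/dθ².
d²x/dθ² = −r cosθ − r²(cos2θ)/√u − r⁴ sin²2θ/(4u^{3/2}),  u = L² − r² sin²θ = 0.0472756 m².
Substituting r = 0.0692 m, L = 0.2214 m, θ = 142.9°: d²x/dθ² = +0.04868 m.
a = ω²·d²x/dθ² = (187.4)²·(+0.04868) = +1710.5 m/s²;  |a| = 1710.5 m/s².

1710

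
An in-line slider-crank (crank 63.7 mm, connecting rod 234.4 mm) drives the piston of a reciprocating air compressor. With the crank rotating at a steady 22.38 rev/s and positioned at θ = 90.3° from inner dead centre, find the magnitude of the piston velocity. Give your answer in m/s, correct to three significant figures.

ω = 2π·22.4 = 140.6 rad/s
For an in-line slider-crank, x = r cosθ + √(L² − r² sin²θ), so v = −rω sinθ·[1 + r cosθ/√(L² − r² sin²θ)].
With r = 0.0637 m, L = 0.2344 m, θ = 90.3°: √(L² − r² sin²θ) = 0.22558 m.
v = −0.0637·140.6·0.99999·[1 + 0.0637·-0.00524/0.22558] = -8.944 m/s.
|v| = 8.944 m/s.

8.94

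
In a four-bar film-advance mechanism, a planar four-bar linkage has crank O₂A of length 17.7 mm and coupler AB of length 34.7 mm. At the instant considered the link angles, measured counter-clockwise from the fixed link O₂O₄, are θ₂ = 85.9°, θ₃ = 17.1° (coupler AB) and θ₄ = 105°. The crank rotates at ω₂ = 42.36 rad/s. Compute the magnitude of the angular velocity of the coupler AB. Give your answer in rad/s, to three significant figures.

ω₂ = 42.36 rad/s
Differentiating the loop-closure r₂e^{iθ₂}+r₃e^{iθ₃}=r₁+r₄e^{iθ₄} gives r₂ω₂e^{iθ₂}+r₃ω₃e^{iθ₃}=r₄ω₄e^{iθ₄}.
Eliminating the other unknown: ω₃ = r₂ω₂ sin(θ₄−θ₂) / [r₃ sin(θ₃−θ₄)].
Numerator sine = +0.32722; denominator sine = -0.99933.
Result = 0.0177·42.36·(+0.32722) / (0.0347·(-0.99933)) = -7.075 rad/s; magnitude 7.075 rad/s.

7.08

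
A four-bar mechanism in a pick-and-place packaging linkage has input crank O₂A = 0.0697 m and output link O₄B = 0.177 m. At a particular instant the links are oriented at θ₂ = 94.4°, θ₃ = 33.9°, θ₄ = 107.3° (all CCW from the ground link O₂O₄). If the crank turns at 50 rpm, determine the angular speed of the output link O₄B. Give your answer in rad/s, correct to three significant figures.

ω₂ = 5.236 rad/s (from 50 rpm).
Differentiating the loop-closure r₂e^{iθ₂}+r₃e^{iθ₃}=r₁+r₄e^{iθ₄} gives r₂ω₂e^{iθ₂}+r₃ω₃e^{iθ₃}=r₄ω₄e^{iθ₄}.
Eliminating the other unknown: ω₄ = r₂ω₂ sin(θ₂−θ₃) / [r₄ sin(θ₄−θ₃)].
Numerator sine = +0.87036; denominator sine = +0.95832.
Result = 0.0697·5.236·(+0.87036) / (0.177·(+0.95832)) = +1.8726 rad/s; magnitude 1.8726 rad/s.

1.87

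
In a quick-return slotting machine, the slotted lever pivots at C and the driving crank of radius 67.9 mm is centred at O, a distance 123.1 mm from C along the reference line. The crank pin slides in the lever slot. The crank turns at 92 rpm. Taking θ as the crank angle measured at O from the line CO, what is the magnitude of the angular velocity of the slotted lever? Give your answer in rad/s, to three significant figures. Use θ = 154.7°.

6.10

ω = 9.634 rad/s (from 92 rpm).
Crank pin A relative to C: A = (d + r cosθ, r sinθ); lever angle φ = atan2(r sinθ, d + r cosθ).
Differentiating tanφ: φ̇ = rω(d cosθ + r)/(d² + r² + 2dr cosθ).
d² + r² + 2dr cosθ = |CA|² = 0.00465049 m²;  d cosθ + r = -0.043393 m.
|ω_lever| = |0.0679·9.634·-0.043393| / 0.00465049 = 6.1038 rad/s.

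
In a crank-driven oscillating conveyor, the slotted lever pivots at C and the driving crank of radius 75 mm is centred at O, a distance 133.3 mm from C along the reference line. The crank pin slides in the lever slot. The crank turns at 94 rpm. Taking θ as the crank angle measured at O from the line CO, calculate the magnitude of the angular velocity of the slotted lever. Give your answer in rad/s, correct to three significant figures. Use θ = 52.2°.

ω = 9.844 rad/s (from 94 rpm).
Crank pin A relative to C: A = (d + r cosθ, r sinθ); lever angle φ = atan2(r sinθ, d + r cosθ).
Differentiating tanφ: φ̇ = rω(d cosθ + r)/(d² + r² + 2dr cosθ).
d² + r² + 2dr cosθ = |CA|² = 0.035649 m²;  d cosθ + r = +0.1567 m.
|ω_lever| = |0.075·9.844·+0.1567| / 0.035649 = 3.2452 rad/s.

3.25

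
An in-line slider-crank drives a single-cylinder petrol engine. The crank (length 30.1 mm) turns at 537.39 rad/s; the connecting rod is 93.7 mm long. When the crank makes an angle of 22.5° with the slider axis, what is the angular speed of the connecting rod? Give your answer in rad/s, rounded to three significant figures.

161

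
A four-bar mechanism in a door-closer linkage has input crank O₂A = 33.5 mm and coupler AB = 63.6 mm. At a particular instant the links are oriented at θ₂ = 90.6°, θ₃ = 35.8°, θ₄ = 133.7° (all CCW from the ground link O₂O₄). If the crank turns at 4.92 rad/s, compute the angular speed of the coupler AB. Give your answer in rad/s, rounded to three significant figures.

1.79

ω₂ = 4.92 rad/s
Differentiating the loop-closure r₂e^{iθ₂}+r₃e^{iθ₃}=r₁+r₄e^{iθ₄} gives r₂ω₂e^{iθ₂}+r₃ω₃e^{iθ₃}=r₄ω₄e^{iθ₄}.
Eliminating the other unknown: ω₃ = r₂ω₂ sin(θ₄−θ₂) / [r₃ sin(θ₃−θ₄)].
Numerator sine = +0.68327; denominator sine = -0.99051.
Result = 0.0335·4.92·(+0.68327) / (0.0636·(-0.99051)) = -1.7877 rad/s; magnitude 1.7877 rad/s.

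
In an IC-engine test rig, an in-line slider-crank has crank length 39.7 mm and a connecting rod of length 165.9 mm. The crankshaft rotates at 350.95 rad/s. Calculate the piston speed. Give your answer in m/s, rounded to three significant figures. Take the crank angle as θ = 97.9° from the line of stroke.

ω = 350.9 rad/s
For an in-line slider-crank, x = r cosθ + √(L² − r² sin²θ), so v = −rω sinθ·[1 + r cosθ/√(L² − r² sin²θ)].
With r = 0.0397 m, L = 0.1659 m, θ = 97.9°: √(L² − r² sin²θ) = 0.16117 m.
v = −0.0397·350.9·0.99051·[1 + 0.0397·-0.13744/0.16117] = -13.333 m/s.
|v| = 13.333 m/s.

13.3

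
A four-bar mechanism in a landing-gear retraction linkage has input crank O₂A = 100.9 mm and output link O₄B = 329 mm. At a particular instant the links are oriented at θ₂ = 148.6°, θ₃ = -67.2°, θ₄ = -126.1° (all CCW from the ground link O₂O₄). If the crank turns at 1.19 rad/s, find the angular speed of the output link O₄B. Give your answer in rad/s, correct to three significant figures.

0.249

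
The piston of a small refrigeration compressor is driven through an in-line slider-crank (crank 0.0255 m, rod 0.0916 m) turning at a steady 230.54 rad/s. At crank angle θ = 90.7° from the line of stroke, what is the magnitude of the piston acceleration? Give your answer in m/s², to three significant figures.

ω = 230.5 rad/s
x(θ) = r cosθ + √(L² − r² sin²θ); with ω constant, a = ω²·d²x/dθ².
d²x/dθ² = −r cosθ − r²(cos2θ)/√u − r⁴ sin²2θ/(4u^{3/2}),  u = L² − r² sin²θ = 0.00774041 m².
Substituting r = 0.0255 m, L = 0.0916 m, θ = 90.7°: d²x/dθ² = +0.0077002 m.
a = ω²·d²x/dθ² = (230.5)²·(+0.0077002) = +409.25 m/s²;  |a| = 409.25 m/s².

409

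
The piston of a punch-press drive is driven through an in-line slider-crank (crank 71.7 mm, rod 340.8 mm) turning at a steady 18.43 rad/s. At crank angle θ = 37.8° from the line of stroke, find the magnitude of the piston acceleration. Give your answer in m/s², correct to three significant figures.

ω = 18.43 rad/s
x(θ) = r cosθ + √(L² − r² sin²θ); with ω constant, a = ω²·d²x/dθ².
d²x/dθ² = −r cosθ − r²(cos2θ)/√u − r⁴ sin²2θ/(4u^{3/2}),  u = L² − r² sin²θ = 0.114213 m².
Substituting r = 0.0717 m, L = 0.3408 m, θ = 37.8°: d²x/dθ² = -0.060598 m.
a = ω²·d²x/dθ² = (18.43)²·(-0.060598) = -20.583 m/s²;  |a| = 20.583 m/s².

20.6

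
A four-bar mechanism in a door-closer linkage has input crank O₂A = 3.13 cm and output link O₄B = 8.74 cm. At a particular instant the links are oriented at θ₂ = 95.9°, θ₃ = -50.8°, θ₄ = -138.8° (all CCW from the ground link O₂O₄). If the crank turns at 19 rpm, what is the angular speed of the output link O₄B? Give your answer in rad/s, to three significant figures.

ω₂ = 1.99 rad/s (from 19 rpm).
Differentiating the loop-closure r₂e^{iθ₂}+r₃e^{iθ₃}=r₁+r₄e^{iθ₄} gives r₂ω₂e^{iθ₂}+r₃ω₃e^{iθ₃}=r₄ω₄e^{iθ₄}.
Eliminating the other unknown: ω₄ = r₂ω₂ sin(θ₂−θ₃) / [r₄ sin(θ₄−θ₃)].
Numerator sine = +0.54902; denominator sine = -0.99939.
Result = 0.0313·1.99·(+0.54902) / (0.0874·(-0.99939)) = -0.39144 rad/s; magnitude 0.39144 rad/s.

0.391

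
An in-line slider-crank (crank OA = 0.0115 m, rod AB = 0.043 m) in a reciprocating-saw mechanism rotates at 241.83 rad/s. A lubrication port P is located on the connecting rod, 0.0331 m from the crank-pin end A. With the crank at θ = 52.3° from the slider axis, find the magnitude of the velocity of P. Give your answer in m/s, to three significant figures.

ω = 241.8 rad/s.  Crank-pin speed |V_A| = rω = 2.781 m/s, perpendicular to OA.
Rod angle: sinφ = −(r/L) sinθ ⇒ φ = -12.217°; ω_rod = −rω cosθ/√(L²−r²sin²θ) = -40.467 rad/s.
V_P = V_A + ω_rod × AP, with AP = 0.0331 m along the rod.
Components: V_Px = −rω sinθ − a·ω_rod·sinφ = -2.4839 m/s;  V_Py = rω cosθ + a·ω_rod·cosφ = +0.39155 m/s.
|V_P| = √(V_Px² + V_Py²) = 2.5145 m/s.

2.51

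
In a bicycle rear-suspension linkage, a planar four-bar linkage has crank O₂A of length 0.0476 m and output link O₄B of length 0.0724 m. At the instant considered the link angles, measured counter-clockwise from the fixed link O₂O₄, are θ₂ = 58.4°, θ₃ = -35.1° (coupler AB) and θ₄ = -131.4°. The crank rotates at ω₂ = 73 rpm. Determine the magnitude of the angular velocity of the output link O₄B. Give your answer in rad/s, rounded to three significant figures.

5.05

ω₂ = 7.645 rad/s (from 73 rpm).
Differentiating the loop-closure r₂e^{iθ₂}+r₃e^{iθ₃}=r₁+r₄e^{iθ₄} gives r₂ω₂e^{iθ₂}+r₃ω₃e^{iθ₃}=r₄ω₄e^{iθ₄}.
Eliminating the other unknown: ω₄ = r₂ω₂ sin(θ₂−θ₃) / [r₄ sin(θ₄−θ₃)].
Numerator sine = +0.99813; denominator sine = -0.99396.
Result = 0.0476·7.645·(+0.99813) / (0.0724·(-0.99396)) = -5.0471 rad/s; magnitude 5.0471 rad/s.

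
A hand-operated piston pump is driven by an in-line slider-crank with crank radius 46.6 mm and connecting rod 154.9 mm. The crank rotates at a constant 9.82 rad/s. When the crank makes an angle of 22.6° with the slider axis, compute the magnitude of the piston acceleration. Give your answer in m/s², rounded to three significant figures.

5.12

ω = 9.82 rad/s
x(θ) = r cosθ + √(L² − r² sin²θ); with ω constant, a = ω²·d²x/dθ².
d²x/dθ² = −r cosθ − r²(cos2θ)/√u − r⁴ sin²2θ/(4u^{3/2}),  u = L² − r² sin²θ = 0.0236733 m².
Substituting r = 0.0466 m, L = 0.1549 m, θ = 22.6°: d²x/dθ² = -0.05313 m.
a = ω²·d²x/dθ² = (9.82)²·(-0.05313) = -5.1234 m/s²;  |a| = 5.1234 m/s².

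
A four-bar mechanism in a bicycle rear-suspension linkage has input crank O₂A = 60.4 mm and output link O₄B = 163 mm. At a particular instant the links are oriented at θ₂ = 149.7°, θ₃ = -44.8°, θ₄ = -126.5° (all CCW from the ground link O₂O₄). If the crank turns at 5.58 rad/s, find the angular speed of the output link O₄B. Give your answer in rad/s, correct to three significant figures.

ω₂ = 5.58 rad/s
Differentiating the loop-closure r₂e^{iθ₂}+r₃e^{iθ₃}=r₁+r₄e^{iθ₄} gives r₂ω₂e^{iθ₂}+r₃ω₃e^{iθ₃}=r₄ω₄e^{iθ₄}.
Eliminating the other unknown: ω₄ = r₂ω₂ sin(θ₂−θ₃) / [r₄ sin(θ₄−θ₃)].
Numerator sine = -0.25038; denominator sine = -0.98953.
Result = 0.0604·5.58·(-0.25038) / (0.163·(-0.98953)) = +0.52319 rad/s; magnitude 0.52319 rad/s.

0.523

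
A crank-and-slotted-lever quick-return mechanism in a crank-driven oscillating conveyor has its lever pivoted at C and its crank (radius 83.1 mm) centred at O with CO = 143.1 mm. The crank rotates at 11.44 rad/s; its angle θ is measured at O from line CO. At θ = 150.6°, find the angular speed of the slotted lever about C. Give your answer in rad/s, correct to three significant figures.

5.93

ω = 11.44 rad/s
Crank pin A relative to C: A = (d + r cosθ, r sinθ); lever angle φ = atan2(r sinθ, d + r cosθ).
Differentiating tanφ: φ̇ = rω(d cosθ + r)/(d² + r² + 2dr cosθ).
d² + r² + 2dr cosθ = |CA|² = 0.00666295 m²;  d cosθ + r = -0.041571 m.
|ω_lever| = |0.0831·11.44·-0.041571| / 0.00666295 = 5.9313 rad/s.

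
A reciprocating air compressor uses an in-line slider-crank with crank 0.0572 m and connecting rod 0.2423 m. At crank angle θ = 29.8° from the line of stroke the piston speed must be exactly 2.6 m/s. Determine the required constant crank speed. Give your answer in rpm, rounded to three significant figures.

724

For an in-line slider-crank, |v_piston| = rω|sinθ|·[1 + r cosθ/√(L² − r² sin²θ)].
With r = 0.0572 m, L = 0.2423 m, θ = 29.8°: the bracketed kinematic factor |dx/dθ| = 0.034291 m.
ω = v/|dx/dθ| = 2.6/0.034291 = 75.822 rad/s.
N = 60ω/(2π) = 724.05 rpm.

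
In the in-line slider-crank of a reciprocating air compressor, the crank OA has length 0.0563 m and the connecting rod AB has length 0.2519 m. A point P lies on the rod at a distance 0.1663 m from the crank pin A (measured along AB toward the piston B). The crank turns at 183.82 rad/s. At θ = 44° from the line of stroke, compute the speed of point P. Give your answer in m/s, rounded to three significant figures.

8.35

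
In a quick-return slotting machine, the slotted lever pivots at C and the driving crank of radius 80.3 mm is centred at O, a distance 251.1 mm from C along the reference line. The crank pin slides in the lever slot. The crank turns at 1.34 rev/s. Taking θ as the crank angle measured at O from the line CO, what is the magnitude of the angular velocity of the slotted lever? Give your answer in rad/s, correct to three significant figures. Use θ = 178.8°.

ω = 8.419 rad/s (from 1.34 rev/s).
Crank pin A relative to C: A = (d + r cosθ, r sinθ); lever angle φ = atan2(r sinθ, d + r cosθ).
Differentiating tanφ: φ̇ = rω(d cosθ + r)/(d² + r² + 2dr cosθ).
d² + r² + 2dr cosθ = |CA|² = 0.0291815 m²;  d cosθ + r = -0.17074 m.
|ω_lever| = |0.0803·8.419·-0.17074| / 0.0291815 = 3.9559 rad/s.

3.96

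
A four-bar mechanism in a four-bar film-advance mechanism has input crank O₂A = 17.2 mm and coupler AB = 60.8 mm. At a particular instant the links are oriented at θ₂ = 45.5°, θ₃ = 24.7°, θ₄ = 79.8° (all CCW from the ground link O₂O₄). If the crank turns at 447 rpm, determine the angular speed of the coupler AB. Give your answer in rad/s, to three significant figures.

ω₂ = 46.81 rad/s (from 447 rpm).
Differentiating the loop-closure r₂e^{iθ₂}+r₃e^{iθ₃}=r₁+r₄e^{iθ₄} gives r₂ω₂e^{iθ₂}+r₃ω₃e^{iθ₃}=r₄ω₄e^{iθ₄}.
Eliminating the other unknown: ω₃ = r₂ω₂ sin(θ₄−θ₂) / [r₃ sin(θ₃−θ₄)].
Numerator sine = +0.56353; denominator sine = -0.82015.
Result = 0.0172·46.81·(+0.56353) / (0.0608·(-0.82015)) = -9.0987 rad/s; magnitude 9.0987 rad/s.

9.10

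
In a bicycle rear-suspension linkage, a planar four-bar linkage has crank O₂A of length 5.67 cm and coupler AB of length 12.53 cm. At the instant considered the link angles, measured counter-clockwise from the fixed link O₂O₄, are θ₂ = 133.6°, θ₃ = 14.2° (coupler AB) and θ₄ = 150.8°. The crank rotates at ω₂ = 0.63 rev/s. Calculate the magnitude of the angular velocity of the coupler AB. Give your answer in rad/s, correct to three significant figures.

ω₂ = 3.958 rad/s (from 0.63 rev/s).
Differentiating the loop-closure r₂e^{iθ₂}+r₃e^{iθ₃}=r₁+r₄e^{iθ₄} gives r₂ω₂e^{iθ₂}+r₃ω₃e^{iθ₃}=r₄ω₄e^{iθ₄}.
Eliminating the other unknown: ω₃ = r₂ω₂ sin(θ₄−θ₂) / [r₃ sin(θ₃−θ₄)].
Numerator sine = +0.29571; denominator sine = -0.68709.
Result = 0.0567·3.958·(+0.29571) / (0.1253·(-0.68709)) = -0.77091 rad/s; magnitude 0.77091 rad/s.

0.771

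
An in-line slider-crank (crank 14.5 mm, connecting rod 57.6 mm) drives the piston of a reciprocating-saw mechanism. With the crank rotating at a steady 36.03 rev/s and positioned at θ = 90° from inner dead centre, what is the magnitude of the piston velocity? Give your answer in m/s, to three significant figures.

ω = 2π·36 = 226.4 rad/s
For an in-line slider-crank, x = r cosθ + √(L² − r² sin²θ), so v = −rω sinθ·[1 + r cosθ/√(L² − r² sin²θ)].
With r = 0.0145 m, L = 0.0576 m, θ = 90°: √(L² − r² sin²θ) = 0.055745 m.
v = −0.0145·226.4·1.00000·[1 + 0.0145·0.00000/0.055745] = -3.2826 m/s.
|v| = 3.2826 m/s.

3.28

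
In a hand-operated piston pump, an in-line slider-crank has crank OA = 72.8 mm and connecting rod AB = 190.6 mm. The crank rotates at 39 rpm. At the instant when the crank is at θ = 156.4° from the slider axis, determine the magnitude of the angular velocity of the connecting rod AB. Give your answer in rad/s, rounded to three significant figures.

ω = 4.084 rad/s (converted from 39 rpm).
The rod makes angle φ with the slider axis where L sinφ = r sinθ; differentiating, L cosφ·φ̇ = r ω cosθ.
L cosφ = √(L² − r² sin²θ) = 0.18836 m.
|ω_rod| = r ω |cosθ| / √(L² − r² sin²θ) = 0.0728·4.084·0.91636/0.18836 = 1.4465 rad/s.

1.45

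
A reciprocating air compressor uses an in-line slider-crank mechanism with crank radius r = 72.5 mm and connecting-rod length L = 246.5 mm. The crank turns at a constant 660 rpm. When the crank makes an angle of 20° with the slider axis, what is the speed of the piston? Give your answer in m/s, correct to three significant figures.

2.19

ω = 2π·660/60 = 69.12 rad/s
For an in-line slider-crank, x = r cosθ + √(L² − r² sin²θ), so v = −rω sinθ·[1 + r cosθ/√(L² − r² sin²θ)].
With r = 0.0725 m, L = 0.2465 m, θ = 20°: √(L² − r² sin²θ) = 0.24525 m.
v = −0.0725·69.12·0.34202·[1 + 0.0725·0.93969/0.24525] = -2.1899 m/s.
|v| = 2.1899 m/s.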